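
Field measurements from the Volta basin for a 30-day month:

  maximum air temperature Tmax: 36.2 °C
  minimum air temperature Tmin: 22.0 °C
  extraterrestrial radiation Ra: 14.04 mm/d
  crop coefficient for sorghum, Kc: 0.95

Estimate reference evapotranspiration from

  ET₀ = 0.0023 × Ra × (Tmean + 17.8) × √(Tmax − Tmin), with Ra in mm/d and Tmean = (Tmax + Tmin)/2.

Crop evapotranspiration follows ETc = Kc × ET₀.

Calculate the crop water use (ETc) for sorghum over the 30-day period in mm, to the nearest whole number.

163 mm

Tmean = (36.2 + 22.0)/2 = 29.10 °C
ET₀ = 0.0023 × 14.04 × (29.10 + 17.8) × √14.2 = 0.0023 × 14.04 × 46.90 × 3.7683 = 5.7071 mm/d
ETc = Kc × ET₀ = 0.95 × 5.7071 = 5.4217 mm/d
Over 30 days: 5.4217 × 30 = 162.651 mm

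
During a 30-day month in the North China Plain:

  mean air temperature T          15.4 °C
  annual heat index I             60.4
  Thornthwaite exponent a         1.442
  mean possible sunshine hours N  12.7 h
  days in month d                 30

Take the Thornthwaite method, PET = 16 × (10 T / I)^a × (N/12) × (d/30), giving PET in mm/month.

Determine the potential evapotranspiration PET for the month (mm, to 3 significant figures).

65.3 mm

10T/I = 10 × 15.4 / 60.4 = 2.5497
(10T/I)^a = 2.5497^1.442 = 3.8562
Uncorrected PET = 16 × 3.8562 = 61.699 mm
Correction = (N/12)(d/30) = (12.7/12)(30/30) = 1.0583
PET = 61.699 × 1.0583 = 65.296 mm/month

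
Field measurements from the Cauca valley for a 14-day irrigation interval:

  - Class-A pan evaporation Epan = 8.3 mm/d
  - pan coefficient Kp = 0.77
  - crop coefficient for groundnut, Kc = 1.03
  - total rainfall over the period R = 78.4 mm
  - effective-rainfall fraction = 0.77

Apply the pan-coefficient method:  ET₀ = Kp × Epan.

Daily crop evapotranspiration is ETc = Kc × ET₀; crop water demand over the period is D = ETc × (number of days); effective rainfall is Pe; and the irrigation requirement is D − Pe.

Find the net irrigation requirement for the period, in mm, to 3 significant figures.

ET₀ = 0.77 × 8.3 = 6.3910 mm/d
ETc = Kc × ET₀ = 1.03 × 6.3910 = 6.5827 mm/d
Crop demand D = ETc × 14 d = 6.5827 × 14 = 92.158 mm
Pe = 0.77 × 78.4 = 60.368 mm
D − Pe = 92.158 − 60.368 = 31.790 mm

31.8 mm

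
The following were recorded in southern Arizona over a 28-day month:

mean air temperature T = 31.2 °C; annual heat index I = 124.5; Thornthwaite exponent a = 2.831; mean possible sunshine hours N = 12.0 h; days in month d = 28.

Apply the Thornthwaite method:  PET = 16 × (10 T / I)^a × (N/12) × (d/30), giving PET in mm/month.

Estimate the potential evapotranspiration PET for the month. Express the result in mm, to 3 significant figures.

10T/I = 10 × 31.2 / 124.5 = 2.5060
(10T/I)^a = 2.5060^2.831 = 13.4746
Uncorrected PET = 16 × 13.4746 = 215.594 mm
Correction = (N/12)(d/30) = (12.0/12)(28/30) = 0.9333
PET = 215.594 × 0.9333 = 201.214 mm/month

201 mm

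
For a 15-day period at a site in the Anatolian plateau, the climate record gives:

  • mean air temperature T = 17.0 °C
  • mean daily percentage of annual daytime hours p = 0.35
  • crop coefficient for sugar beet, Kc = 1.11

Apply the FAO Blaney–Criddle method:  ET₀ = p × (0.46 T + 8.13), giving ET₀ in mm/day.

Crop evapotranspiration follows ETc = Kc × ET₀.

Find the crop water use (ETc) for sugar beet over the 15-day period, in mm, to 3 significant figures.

ET₀ = 0.35 × (0.46 × 17.0 + 8.13) = 0.35 × 15.950 = 5.5825 mm/d
ETc = Kc × ET₀ = 1.11 × 5.5825 = 6.1966 mm/d
Over 15 days: 6.1966 × 15 = 92.949 mm

92.9 mm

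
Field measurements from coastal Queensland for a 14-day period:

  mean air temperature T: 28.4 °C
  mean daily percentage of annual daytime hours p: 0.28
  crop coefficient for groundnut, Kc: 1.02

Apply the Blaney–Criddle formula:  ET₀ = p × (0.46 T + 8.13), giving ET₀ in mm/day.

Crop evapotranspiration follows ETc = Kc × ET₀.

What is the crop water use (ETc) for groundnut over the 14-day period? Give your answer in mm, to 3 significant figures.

ET₀ = 0.28 × (0.46 × 28.4 + 8.13) = 0.28 × 21.194 = 5.9343 mm/d
ETc = Kc × ET₀ = 1.02 × 5.9343 = 6.0530 mm/d
Over 14 days: 6.0530 × 14 = 84.742 mm

84.7 mm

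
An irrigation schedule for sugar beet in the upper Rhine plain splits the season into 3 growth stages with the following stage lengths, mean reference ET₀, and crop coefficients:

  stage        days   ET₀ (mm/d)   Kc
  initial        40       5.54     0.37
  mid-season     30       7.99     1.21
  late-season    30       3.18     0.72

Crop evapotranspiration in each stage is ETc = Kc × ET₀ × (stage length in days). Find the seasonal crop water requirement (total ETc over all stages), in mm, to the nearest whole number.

441 mm

initial: 0.37 × 5.54 × 40 = 81.99 mm
mid-season: 1.21 × 7.99 × 30 = 290.04 mm
late-season: 0.72 × 3.18 × 30 = 68.69 mm
Seasonal total = 440.72 mm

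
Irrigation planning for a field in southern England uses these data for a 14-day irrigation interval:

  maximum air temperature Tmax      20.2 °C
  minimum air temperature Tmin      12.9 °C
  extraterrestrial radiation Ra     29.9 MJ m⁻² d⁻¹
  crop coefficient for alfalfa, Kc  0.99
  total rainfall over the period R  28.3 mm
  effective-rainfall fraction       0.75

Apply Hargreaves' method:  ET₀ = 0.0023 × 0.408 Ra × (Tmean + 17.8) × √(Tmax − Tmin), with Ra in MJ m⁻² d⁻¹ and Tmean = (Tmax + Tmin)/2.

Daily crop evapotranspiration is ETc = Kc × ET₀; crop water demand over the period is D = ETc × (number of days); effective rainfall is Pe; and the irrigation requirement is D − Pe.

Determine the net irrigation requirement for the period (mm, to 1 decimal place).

Tmean = (20.2 + 12.9)/2 = 16.55 °C
0.408 Ra = 0.408 × 29.9 = 12.1992 mm/d equivalent
ET₀ = 0.0023 × 12.1992 × (16.55 + 17.8) × √7.3 = 0.0023 × 12.1992 × 34.35 × 2.7019 = 2.6041 mm/d
ETc = Kc × ET₀ = 0.99 × 2.6041 = 2.5781 mm/d
Crop demand D = ETc × 14 d = 2.5781 × 14 = 36.093 mm
Pe = 0.75 × 28.3 = 21.225 mm
D − Pe = 36.093 − 21.225 = 14.868 mm

14.9 mm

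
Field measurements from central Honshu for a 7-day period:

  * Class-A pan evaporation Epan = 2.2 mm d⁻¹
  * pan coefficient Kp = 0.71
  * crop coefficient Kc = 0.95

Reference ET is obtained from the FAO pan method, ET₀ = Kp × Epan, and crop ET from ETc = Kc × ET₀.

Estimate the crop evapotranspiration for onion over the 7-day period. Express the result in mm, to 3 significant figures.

10.4 mm

ET₀ = 0.71 × 2.2 = 1.5620 mm/d
ETc = Kc × ET₀ = 0.95 × 1.5620 = 1.4839 mm/d
Over 7 days: 1.4839 × 7 = 10.387 mm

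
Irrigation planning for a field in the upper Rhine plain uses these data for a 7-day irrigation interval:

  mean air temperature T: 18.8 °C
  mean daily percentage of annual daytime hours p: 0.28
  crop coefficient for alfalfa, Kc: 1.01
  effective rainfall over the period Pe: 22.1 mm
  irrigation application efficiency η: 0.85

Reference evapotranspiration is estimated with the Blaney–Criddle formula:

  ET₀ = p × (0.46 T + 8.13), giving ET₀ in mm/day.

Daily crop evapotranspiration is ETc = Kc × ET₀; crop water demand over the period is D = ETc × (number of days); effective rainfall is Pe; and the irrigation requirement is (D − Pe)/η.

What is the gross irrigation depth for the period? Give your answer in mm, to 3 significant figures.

13.1 mm

ET₀ = 0.28 × (0.46 × 18.8 + 8.13) = 0.28 × 16.778 = 4.6978 mm/d
ETc = Kc × ET₀ = 1.01 × 4.6978 = 4.7448 mm/d
Crop demand D = ETc × 7 d = 4.7448 × 7 = 33.214 mm
D − Pe = 33.214 − 22.1 = 11.114 mm
Gross irrigation = 11.114 / 0.85 = 13.075 mm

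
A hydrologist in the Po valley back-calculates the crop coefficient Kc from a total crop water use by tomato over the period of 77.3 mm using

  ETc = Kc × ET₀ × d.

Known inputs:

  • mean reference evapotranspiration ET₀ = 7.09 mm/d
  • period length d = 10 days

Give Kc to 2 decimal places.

ETc = Kc × ET₀ × d  ⇒  Kc = ETc / (ET₀ × d)
Kc = 77.3 / (7.09 × 10) = 77.3 / 70.90 = 1.0903

1.09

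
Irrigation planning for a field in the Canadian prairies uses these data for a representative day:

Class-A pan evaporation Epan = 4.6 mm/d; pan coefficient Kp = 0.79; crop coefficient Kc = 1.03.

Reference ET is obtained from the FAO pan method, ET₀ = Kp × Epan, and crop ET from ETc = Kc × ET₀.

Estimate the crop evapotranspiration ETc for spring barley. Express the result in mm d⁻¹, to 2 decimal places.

3.74 mm d⁻¹

ET₀ = 0.79 × 4.6 = 3.6340 mm/d
ETc = Kc × ET₀ = 1.03 × 3.6340 = 3.7430 mm/d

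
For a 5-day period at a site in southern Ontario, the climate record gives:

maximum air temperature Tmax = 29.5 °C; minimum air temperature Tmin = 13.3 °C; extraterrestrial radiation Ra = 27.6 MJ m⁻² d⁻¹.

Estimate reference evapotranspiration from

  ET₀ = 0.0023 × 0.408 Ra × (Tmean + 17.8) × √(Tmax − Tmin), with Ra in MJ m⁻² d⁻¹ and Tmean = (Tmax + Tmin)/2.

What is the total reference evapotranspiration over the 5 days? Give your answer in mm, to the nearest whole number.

20 mm

Tmean = (29.5 + 13.3)/2 = 21.40 °C
0.408 Ra = 0.408 × 27.6 = 11.2608 mm/d equivalent
ET₀ = 0.0023 × 11.2608 × (21.40 + 17.8) × √16.2 = 0.0023 × 11.2608 × 39.20 × 4.0249 = 4.0864 mm/d
Over 5 days: 4.0864 × 5 = 20.432 mm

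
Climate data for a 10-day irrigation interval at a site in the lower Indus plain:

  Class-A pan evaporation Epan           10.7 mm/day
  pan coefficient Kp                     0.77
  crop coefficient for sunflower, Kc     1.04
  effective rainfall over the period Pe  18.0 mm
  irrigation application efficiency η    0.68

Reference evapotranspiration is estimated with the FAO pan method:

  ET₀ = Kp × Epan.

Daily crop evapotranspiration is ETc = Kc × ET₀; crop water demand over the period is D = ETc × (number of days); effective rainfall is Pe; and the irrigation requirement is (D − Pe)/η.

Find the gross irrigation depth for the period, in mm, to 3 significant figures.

99.5 mm

ET₀ = 0.77 × 10.7 = 8.2390 mm/d
ETc = Kc × ET₀ = 1.04 × 8.2390 = 8.5686 mm/d
Crop demand D = ETc × 10 d = 8.5686 × 10 = 85.686 mm
D − Pe = 85.686 − 18.0 = 67.686 mm
Gross irrigation = 67.686 / 0.68 = 99.538 mm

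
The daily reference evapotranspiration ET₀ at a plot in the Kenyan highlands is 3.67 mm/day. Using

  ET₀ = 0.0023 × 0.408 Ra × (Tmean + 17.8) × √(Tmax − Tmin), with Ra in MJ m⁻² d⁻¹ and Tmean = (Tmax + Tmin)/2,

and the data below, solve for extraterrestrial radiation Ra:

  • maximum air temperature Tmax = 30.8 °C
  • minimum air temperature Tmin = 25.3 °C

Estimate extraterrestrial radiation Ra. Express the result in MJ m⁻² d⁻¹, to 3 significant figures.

Tmean = (30.8+25.3)/2 = 28.05 °C; ΔT = 5.5
Ra = ET₀ / [0.0023 × 0.408 × (Tmean+17.8) × √ΔT]
   = 3.67 / (0.0023 × 0.408 × 45.85 × 2.3452) = 36.371 MJ m⁻² d⁻¹

36.4 MJ m⁻² d⁻¹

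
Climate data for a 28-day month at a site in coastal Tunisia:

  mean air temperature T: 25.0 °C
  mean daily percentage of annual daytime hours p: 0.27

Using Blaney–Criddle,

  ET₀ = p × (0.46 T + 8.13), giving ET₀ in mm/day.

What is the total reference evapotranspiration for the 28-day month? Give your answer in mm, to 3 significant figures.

148 mm

ET₀ = 0.27 × (0.46 × 25.0 + 8.13) = 0.27 × 19.630 = 5.3001 mm/d
Monthly total = 5.3001 × 28 = 148.403 mm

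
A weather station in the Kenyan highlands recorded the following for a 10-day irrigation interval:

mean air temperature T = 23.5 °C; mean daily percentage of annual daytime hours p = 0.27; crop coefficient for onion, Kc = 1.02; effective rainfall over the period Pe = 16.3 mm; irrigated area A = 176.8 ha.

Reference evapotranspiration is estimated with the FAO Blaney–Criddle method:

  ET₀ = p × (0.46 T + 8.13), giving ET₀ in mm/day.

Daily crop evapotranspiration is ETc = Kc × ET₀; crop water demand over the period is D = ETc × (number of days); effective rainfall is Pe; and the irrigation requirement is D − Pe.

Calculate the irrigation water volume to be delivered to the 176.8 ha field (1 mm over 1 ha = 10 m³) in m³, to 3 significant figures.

63400 m³

ET₀ = 0.27 × (0.46 × 23.5 + 8.13) = 0.27 × 18.940 = 5.1138 mm/d
ETc = Kc × ET₀ = 1.02 × 5.1138 = 5.2161 mm/d
Crop demand D = ETc × 10 d = 5.2161 × 10 = 52.161 mm
D − Pe = 52.161 − 16.3 = 35.861 mm
Volume = 35.861 mm × 176.8 ha × 10 = 63402.2 m³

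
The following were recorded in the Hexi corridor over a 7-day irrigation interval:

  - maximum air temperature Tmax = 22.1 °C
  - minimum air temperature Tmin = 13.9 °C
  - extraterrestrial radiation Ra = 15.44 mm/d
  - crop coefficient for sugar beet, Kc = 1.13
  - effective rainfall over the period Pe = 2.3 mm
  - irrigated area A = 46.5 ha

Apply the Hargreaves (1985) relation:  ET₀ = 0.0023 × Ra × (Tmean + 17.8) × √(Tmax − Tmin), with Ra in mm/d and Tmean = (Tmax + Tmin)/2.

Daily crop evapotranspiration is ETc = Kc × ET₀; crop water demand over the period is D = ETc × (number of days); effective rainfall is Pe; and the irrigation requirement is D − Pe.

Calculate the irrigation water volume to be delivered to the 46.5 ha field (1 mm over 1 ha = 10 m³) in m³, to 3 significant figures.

Tmean = (22.1 + 13.9)/2 = 18.00 °C
ET₀ = 0.0023 × 15.44 × (18.00 + 17.8) × √8.2 = 0.0023 × 15.44 × 35.80 × 2.8636 = 3.6406 mm/d
ETc = Kc × ET₀ = 1.13 × 3.6406 = 4.1139 mm/d
Crop demand D = ETc × 7 d = 4.1139 × 7 = 28.797 mm
D − Pe = 28.797 − 2.3 = 26.497 mm
Volume = 26.497 mm × 46.5 ha × 10 = 12321.1 m³

12300 m³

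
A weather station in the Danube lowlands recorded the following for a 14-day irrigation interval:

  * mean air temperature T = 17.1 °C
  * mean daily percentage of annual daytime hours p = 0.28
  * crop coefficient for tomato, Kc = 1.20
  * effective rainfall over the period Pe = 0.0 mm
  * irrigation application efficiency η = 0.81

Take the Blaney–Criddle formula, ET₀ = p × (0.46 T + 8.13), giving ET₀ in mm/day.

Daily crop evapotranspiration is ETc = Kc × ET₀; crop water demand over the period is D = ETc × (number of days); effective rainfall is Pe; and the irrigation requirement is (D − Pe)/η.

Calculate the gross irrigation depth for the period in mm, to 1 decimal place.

92.9 mm

ET₀ = 0.28 × (0.46 × 17.1 + 8.13) = 0.28 × 15.996 = 4.4789 mm/d
ETc = Kc × ET₀ = 1.20 × 4.4789 = 5.3747 mm/d
Crop demand D = ETc × 14 d = 5.3747 × 14 = 75.246 mm
D − Pe = 75.246 − 0.0 = 75.246 mm
Gross irrigation = 75.246 / 0.81 = 92.896 mm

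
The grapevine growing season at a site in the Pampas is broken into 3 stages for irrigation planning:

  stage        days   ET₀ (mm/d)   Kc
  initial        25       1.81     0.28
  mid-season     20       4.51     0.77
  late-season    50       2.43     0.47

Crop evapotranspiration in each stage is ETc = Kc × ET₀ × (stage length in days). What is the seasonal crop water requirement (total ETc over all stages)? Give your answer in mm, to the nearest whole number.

139 mm

initial: 0.28 × 1.81 × 25 = 12.67 mm
mid-season: 0.77 × 4.51 × 20 = 69.45 mm
late-season: 0.47 × 2.43 × 50 = 57.11 mm
Seasonal total = 139.23 mm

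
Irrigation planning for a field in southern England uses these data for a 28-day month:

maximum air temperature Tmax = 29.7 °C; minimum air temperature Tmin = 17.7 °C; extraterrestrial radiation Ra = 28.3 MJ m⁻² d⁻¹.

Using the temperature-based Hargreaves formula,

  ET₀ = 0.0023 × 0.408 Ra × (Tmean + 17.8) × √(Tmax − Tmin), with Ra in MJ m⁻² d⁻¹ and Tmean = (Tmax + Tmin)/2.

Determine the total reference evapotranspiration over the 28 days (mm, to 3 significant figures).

107 mm

Tmean = (29.7 + 17.7)/2 = 23.70 °C
0.408 Ra = 0.408 × 28.3 = 11.5464 mm/d equivalent
ET₀ = 0.0023 × 11.5464 × (23.70 + 17.8) × √12.0 = 0.0023 × 11.5464 × 41.50 × 3.4641 = 3.8178 mm/d
Over 28 days: 3.8178 × 28 = 106.898 mm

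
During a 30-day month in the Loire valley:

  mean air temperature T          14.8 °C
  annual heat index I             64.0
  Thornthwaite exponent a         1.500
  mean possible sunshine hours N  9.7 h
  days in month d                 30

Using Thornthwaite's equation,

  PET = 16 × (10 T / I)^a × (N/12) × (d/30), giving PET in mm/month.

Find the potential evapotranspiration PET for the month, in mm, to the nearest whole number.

10T/I = 10 × 14.8 / 64.0 = 2.3125
(10T/I)^a = 2.3125^1.500 = 3.5166
Uncorrected PET = 16 × 3.5166 = 56.266 mm
Correction = (N/12)(d/30) = (9.7/12)(30/30) = 0.8083
PET = 56.266 × 0.8083 = 45.480 mm/month

45 mm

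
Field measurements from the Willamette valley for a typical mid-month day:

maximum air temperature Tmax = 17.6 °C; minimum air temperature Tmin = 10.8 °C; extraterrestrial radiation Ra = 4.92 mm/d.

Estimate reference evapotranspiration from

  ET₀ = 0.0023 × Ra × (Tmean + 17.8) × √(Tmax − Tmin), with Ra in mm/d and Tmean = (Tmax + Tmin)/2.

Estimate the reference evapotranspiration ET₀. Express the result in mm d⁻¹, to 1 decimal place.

0.9 mm d⁻¹

Tmean = (17.6 + 10.8)/2 = 14.20 °C
ET₀ = 0.0023 × 4.92 × (14.20 + 17.8) × √6.8 = 0.0023 × 4.92 × 32.00 × 2.6077 = 0.9443 mm/d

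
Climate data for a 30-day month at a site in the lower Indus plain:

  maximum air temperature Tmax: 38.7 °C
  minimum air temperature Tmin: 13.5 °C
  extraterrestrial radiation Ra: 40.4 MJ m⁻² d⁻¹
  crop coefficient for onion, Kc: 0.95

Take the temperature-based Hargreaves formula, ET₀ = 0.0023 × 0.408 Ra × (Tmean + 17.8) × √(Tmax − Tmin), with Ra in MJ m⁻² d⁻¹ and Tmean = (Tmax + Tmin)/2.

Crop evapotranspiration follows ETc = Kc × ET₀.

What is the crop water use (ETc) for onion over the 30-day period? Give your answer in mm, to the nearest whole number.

238 mm

Tmean = (38.7 + 13.5)/2 = 26.10 °C
0.408 Ra = 0.408 × 40.4 = 16.4832 mm/d equivalent
ET₀ = 0.0023 × 16.4832 × (26.10 + 17.8) × √25.2 = 0.0023 × 16.4832 × 43.90 × 5.0200 = 8.3548 mm/d
ETc = Kc × ET₀ = 0.95 × 8.3548 = 7.9371 mm/d
Over 30 days: 7.9371 × 30 = 238.113 mm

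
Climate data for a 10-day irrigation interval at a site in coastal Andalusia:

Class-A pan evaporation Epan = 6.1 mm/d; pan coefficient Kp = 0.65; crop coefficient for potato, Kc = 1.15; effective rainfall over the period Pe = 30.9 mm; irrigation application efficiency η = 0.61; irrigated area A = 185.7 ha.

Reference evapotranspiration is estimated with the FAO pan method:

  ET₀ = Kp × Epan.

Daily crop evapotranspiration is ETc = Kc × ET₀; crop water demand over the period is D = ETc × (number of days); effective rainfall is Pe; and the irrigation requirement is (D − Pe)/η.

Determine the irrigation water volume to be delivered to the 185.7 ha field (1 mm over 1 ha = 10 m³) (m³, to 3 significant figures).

ET₀ = 0.65 × 6.1 = 3.9650 mm/d
ETc = Kc × ET₀ = 1.15 × 3.9650 = 4.5598 mm/d
Crop demand D = ETc × 10 d = 4.5598 × 10 = 45.598 mm
D − Pe = 45.598 − 30.9 = 14.698 mm
Gross irrigation = 14.698 / 0.61 = 24.095 mm
Volume = 24.095 mm × 185.7 ha × 10 = 44744.4 m³

44700 m³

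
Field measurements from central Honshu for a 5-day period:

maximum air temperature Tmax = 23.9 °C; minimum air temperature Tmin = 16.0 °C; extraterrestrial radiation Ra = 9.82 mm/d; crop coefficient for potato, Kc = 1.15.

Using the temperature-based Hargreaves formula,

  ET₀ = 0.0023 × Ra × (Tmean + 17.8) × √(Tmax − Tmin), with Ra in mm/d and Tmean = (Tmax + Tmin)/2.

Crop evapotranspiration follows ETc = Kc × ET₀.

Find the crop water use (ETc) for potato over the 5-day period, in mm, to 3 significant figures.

13.8 mm

Tmean = (23.9 + 16.0)/2 = 19.95 °C
ET₀ = 0.0023 × 9.82 × (19.95 + 17.8) × √7.9 = 0.0023 × 9.82 × 37.75 × 2.8107 = 2.3965 mm/d
ETc = Kc × ET₀ = 1.15 × 2.3965 = 2.7560 mm/d
Over 5 days: 2.7560 × 5 = 13.780 mm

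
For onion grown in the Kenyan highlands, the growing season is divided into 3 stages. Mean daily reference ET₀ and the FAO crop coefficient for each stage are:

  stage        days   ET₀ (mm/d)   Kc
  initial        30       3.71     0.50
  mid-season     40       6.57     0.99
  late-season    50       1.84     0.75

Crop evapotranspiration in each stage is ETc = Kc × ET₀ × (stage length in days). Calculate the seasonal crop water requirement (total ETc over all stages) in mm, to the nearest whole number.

385 mm

initial: 0.50 × 3.71 × 30 = 55.65 mm
mid-season: 0.99 × 6.57 × 40 = 260.17 mm
late-season: 0.75 × 1.84 × 50 = 69.00 mm
Seasonal total = 384.82 mm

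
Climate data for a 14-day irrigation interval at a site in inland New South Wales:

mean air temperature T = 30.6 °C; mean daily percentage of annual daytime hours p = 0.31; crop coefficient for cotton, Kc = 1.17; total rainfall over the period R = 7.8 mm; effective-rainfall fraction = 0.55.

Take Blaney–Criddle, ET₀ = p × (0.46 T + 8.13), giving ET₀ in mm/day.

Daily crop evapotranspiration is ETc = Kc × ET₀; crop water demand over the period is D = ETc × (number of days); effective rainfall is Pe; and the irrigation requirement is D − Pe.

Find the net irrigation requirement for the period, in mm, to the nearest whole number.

108 mm

ET₀ = 0.31 × (0.46 × 30.6 + 8.13) = 0.31 × 22.206 = 6.8839 mm/d
ETc = Kc × ET₀ = 1.17 × 6.8839 = 8.0542 mm/d
Crop demand D = ETc × 14 d = 8.0542 × 14 = 112.759 mm
Pe = 0.55 × 7.8 = 4.290 mm
D − Pe = 112.759 − 4.290 = 108.469 mm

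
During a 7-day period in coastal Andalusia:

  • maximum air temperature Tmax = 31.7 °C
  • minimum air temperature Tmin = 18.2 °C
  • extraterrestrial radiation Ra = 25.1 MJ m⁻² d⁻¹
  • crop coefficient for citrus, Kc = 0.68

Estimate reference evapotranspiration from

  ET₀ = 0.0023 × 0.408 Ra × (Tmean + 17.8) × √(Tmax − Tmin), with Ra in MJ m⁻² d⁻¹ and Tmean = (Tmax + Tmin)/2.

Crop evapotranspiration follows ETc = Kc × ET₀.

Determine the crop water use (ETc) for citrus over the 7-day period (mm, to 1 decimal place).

Tmean = (31.7 + 18.2)/2 = 24.95 °C
0.408 Ra = 0.408 × 25.1 = 10.2408 mm/d equivalent
ET₀ = 0.0023 × 10.2408 × (24.95 + 17.8) × √13.5 = 0.0023 × 10.2408 × 42.75 × 3.6742 = 3.6996 mm/d
ETc = Kc × ET₀ = 0.68 × 3.6996 = 2.5157 mm/d
Over 7 days: 2.5157 × 7 = 17.610 mm

17.6 mm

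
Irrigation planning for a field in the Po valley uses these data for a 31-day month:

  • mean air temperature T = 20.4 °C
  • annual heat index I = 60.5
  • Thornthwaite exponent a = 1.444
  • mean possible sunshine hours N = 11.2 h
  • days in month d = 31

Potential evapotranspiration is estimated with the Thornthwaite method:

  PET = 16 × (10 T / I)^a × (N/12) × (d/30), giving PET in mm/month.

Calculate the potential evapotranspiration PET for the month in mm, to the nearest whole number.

89 mm

10T/I = 10 × 20.4 / 60.5 = 3.3719
(10T/I)^a = 3.3719^1.444 = 5.7843
Uncorrected PET = 16 × 5.7843 = 92.549 mm
Correction = (N/12)(d/30) = (11.2/12)(31/30) = 0.9644
PET = 92.549 × 0.9644 = 89.254 mm/month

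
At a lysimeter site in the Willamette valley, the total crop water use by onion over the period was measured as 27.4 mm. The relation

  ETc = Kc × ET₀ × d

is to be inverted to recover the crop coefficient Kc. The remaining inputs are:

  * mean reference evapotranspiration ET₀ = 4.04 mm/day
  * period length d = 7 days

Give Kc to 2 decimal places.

ETc = Kc × ET₀ × d  ⇒  Kc = ETc / (ET₀ × d)
Kc = 27.4 / (4.04 × 7) = 27.4 / 28.28 = 0.9689

0.97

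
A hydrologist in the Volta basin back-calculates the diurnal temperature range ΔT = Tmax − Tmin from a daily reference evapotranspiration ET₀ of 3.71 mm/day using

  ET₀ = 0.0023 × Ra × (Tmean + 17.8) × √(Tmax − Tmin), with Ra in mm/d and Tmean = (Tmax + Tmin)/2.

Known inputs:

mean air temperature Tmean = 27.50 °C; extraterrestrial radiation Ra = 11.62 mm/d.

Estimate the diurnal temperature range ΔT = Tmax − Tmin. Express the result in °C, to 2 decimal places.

√ΔT = ET₀ / [0.0023 × Ra × (Tmean+17.8)] = 3.71 / (0.0023 × 11.62 × 45.30) = 3.0644
ΔT = 3.0644² = 9.391 °C

9.39 °C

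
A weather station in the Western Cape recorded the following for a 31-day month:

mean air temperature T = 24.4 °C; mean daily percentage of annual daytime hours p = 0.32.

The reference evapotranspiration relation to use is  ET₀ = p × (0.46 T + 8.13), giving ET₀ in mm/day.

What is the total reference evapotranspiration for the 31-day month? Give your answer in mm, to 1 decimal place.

ET₀ = 0.32 × (0.46 × 24.4 + 8.13) = 0.32 × 19.354 = 6.1933 mm/d
Monthly total = 6.1933 × 31 = 191.992 mm

192.0 mm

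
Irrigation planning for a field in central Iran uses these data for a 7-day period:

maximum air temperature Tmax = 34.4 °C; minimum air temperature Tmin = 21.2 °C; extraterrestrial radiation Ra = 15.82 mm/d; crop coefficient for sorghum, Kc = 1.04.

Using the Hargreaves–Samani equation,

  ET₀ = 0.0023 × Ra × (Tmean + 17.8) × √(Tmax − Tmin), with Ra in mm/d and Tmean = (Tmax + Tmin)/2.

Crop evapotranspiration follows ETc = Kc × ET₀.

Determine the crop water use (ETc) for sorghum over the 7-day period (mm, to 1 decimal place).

Tmean = (34.4 + 21.2)/2 = 27.80 °C
ET₀ = 0.0023 × 15.82 × (27.80 + 17.8) × √13.2 = 0.0023 × 15.82 × 45.60 × 3.6332 = 6.0282 mm/d
ETc = Kc × ET₀ = 1.04 × 6.0282 = 6.2693 mm/d
Over 7 days: 6.2693 × 7 = 43.885 mm

43.9 mm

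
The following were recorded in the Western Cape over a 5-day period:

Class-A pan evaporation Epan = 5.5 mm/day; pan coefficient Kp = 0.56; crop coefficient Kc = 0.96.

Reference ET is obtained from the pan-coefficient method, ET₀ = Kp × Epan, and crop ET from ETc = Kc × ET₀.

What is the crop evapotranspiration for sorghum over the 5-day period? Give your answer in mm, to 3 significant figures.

ET₀ = 0.56 × 5.5 = 3.0800 mm/d
ETc = Kc × ET₀ = 0.96 × 3.0800 = 2.9568 mm/d
Over 5 days: 2.9568 × 5 = 14.784 mm

14.8 mm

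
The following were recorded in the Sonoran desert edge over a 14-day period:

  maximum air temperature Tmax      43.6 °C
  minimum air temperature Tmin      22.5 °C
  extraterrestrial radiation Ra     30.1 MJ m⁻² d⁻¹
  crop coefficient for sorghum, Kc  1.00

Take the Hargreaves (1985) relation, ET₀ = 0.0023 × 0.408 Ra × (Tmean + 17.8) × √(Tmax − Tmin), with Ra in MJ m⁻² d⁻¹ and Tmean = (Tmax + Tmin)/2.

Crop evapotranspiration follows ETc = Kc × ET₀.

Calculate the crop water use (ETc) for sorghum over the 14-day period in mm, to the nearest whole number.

Tmean = (43.6 + 22.5)/2 = 33.05 °C
0.408 Ra = 0.408 × 30.1 = 12.2808 mm/d equivalent
ET₀ = 0.0023 × 12.2808 × (33.05 + 17.8) × √21.1 = 0.0023 × 12.2808 × 50.85 × 4.5935 = 6.5976 mm/d
ETc = Kc × ET₀ = 1.00 × 6.5976 = 6.5976 mm/d
Over 14 days: 6.5976 × 14 = 92.366 mm

92 mm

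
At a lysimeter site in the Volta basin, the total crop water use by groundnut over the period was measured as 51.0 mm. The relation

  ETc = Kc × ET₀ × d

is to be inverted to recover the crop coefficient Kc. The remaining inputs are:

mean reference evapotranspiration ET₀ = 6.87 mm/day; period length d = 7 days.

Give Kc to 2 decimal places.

1.06

ETc = Kc × ET₀ × d  ⇒  Kc = ETc / (ET₀ × d)
Kc = 51.0 / (6.87 × 7) = 51.0 / 48.09 = 1.0605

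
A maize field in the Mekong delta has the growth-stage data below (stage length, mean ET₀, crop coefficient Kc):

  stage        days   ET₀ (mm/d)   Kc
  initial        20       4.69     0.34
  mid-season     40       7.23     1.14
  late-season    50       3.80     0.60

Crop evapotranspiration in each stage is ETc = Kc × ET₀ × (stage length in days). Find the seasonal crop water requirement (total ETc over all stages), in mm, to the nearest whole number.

initial: 0.34 × 4.69 × 20 = 31.89 mm
mid-season: 1.14 × 7.23 × 40 = 329.69 mm
late-season: 0.60 × 3.80 × 50 = 114.00 mm
Seasonal total = 475.58 mm

476 mm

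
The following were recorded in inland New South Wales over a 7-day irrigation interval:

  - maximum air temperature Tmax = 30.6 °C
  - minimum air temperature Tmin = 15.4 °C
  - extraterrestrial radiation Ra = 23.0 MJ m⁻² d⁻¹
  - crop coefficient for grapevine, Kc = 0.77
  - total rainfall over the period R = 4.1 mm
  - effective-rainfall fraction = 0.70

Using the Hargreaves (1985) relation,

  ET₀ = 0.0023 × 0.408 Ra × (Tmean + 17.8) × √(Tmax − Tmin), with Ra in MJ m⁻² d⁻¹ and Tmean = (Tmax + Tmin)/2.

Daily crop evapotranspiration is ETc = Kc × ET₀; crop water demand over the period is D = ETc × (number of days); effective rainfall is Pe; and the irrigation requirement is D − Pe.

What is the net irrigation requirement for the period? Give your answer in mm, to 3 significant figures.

15.6 mm

Tmean = (30.6 + 15.4)/2 = 23.00 °C
0.408 Ra = 0.408 × 23.0 = 9.3840 mm/d equivalent
ET₀ = 0.0023 × 9.3840 × (23.00 + 17.8) × √15.2 = 0.0023 × 9.3840 × 40.80 × 3.8987 = 3.4332 mm/d
ETc = Kc × ET₀ = 0.77 × 3.4332 = 2.6436 mm/d
Crop demand D = ETc × 7 d = 2.6436 × 7 = 18.505 mm
Pe = 0.70 × 4.1 = 2.870 mm
D − Pe = 18.505 − 2.870 = 15.635 mm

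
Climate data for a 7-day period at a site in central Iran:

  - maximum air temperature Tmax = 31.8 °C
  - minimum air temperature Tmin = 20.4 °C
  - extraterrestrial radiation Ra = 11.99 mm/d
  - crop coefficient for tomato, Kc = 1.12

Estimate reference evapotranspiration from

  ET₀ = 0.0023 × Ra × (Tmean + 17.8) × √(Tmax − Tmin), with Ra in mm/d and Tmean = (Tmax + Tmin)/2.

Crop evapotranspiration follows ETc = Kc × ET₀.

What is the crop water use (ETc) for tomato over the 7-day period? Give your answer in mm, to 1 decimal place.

32.0 mm

Tmean = (31.8 + 20.4)/2 = 26.10 °C
ET₀ = 0.0023 × 11.99 × (26.10 + 17.8) × √11.4 = 0.0023 × 11.99 × 43.90 × 3.3764 = 4.0876 mm/d
ETc = Kc × ET₀ = 1.12 × 4.0876 = 4.5781 mm/d
Over 7 days: 4.5781 × 7 = 32.047 mm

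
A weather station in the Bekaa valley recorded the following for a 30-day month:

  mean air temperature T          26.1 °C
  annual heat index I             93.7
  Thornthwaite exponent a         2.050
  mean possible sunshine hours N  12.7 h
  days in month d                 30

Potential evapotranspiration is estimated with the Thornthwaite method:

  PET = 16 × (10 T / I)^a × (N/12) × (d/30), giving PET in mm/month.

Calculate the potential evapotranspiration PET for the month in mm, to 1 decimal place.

10T/I = 10 × 26.1 / 93.7 = 2.7855
(10T/I)^a = 2.7855^2.050 = 8.1668
Uncorrected PET = 16 × 8.1668 = 130.669 mm
Correction = (N/12)(d/30) = (12.7/12)(30/30) = 1.0583
PET = 130.669 × 1.0583 = 138.287 mm/month

138.3 mm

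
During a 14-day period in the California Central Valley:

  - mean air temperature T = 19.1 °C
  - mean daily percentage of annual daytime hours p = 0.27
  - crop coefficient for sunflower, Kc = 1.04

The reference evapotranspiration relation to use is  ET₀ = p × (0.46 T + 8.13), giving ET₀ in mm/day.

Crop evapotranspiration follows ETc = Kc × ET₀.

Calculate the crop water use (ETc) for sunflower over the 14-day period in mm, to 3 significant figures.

ET₀ = 0.27 × (0.46 × 19.1 + 8.13) = 0.27 × 16.916 = 4.5673 mm/d
ETc = Kc × ET₀ = 1.04 × 4.5673 = 4.7500 mm/d
Over 14 days: 4.7500 × 14 = 66.500 mm

66.5 mm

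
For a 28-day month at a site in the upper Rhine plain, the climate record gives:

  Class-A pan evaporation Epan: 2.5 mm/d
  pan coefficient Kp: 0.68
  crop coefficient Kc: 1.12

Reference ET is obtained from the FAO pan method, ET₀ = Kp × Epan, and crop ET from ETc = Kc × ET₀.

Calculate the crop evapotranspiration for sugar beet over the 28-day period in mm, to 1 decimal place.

ET₀ = 0.68 × 2.5 = 1.7000 mm/d
ETc = Kc × ET₀ = 1.12 × 1.7000 = 1.9040 mm/d
Over 28 days: 1.9040 × 28 = 53.312 mm

53.3 mm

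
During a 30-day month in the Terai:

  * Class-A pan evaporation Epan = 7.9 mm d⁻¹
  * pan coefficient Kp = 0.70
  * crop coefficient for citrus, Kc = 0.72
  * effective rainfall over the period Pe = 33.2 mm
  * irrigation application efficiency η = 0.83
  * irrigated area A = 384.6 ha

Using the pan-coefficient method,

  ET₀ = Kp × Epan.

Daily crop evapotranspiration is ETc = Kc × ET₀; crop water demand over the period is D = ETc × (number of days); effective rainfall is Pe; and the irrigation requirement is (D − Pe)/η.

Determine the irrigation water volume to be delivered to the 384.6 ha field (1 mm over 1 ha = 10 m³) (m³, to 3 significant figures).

ET₀ = 0.70 × 7.9 = 5.5300 mm/d
ETc = Kc × ET₀ = 0.72 × 5.5300 = 3.9816 mm/d
Crop demand D = ETc × 30 d = 3.9816 × 30 = 119.448 mm
D − Pe = 119.448 − 33.2 = 86.248 mm
Gross irrigation = 86.248 / 0.83 = 103.913 mm
Volume = 103.913 mm × 384.6 ha × 10 = 399649.4 m³

400000 m³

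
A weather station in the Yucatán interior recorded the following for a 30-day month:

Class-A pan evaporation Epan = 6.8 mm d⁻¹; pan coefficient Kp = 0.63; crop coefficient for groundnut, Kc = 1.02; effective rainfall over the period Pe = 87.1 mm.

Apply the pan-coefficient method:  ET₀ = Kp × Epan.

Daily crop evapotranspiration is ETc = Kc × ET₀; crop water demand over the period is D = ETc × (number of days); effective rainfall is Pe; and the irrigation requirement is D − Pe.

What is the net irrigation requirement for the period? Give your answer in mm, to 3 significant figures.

44.0 mm

ET₀ = 0.63 × 6.8 = 4.2840 mm/d
ETc = Kc × ET₀ = 1.02 × 4.2840 = 4.3697 mm/d
Crop demand D = ETc × 30 d = 4.3697 × 30 = 131.091 mm
D − Pe = 131.091 − 87.1 = 43.991 mm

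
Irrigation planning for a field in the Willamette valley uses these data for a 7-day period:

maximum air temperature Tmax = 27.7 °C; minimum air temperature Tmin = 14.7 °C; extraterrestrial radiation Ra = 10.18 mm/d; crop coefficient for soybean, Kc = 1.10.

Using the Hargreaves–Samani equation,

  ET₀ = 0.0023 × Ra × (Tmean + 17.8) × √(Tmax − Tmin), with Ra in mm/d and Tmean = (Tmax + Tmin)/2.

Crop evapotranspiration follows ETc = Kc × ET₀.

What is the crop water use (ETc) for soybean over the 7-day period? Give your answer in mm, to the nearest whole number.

25 mm

Tmean = (27.7 + 14.7)/2 = 21.20 °C
ET₀ = 0.0023 × 10.18 × (21.20 + 17.8) × √13.0 = 0.0023 × 10.18 × 39.00 × 3.6056 = 3.2924 mm/d
ETc = Kc × ET₀ = 1.10 × 3.2924 = 3.6216 mm/d
Over 7 days: 3.6216 × 7 = 25.351 mm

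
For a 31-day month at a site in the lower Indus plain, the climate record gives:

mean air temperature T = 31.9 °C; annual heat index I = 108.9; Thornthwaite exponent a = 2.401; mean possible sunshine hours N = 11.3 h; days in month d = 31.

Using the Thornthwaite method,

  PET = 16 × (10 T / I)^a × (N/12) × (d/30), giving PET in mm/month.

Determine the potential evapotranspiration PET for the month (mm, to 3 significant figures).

10T/I = 10 × 31.9 / 108.9 = 2.9293
(10T/I)^a = 2.9293^2.401 = 13.2038
Uncorrected PET = 16 × 13.2038 = 211.261 mm
Correction = (N/12)(d/30) = (11.3/12)(31/30) = 0.9731
PET = 211.261 × 0.9731 = 205.578 mm/month

206 mm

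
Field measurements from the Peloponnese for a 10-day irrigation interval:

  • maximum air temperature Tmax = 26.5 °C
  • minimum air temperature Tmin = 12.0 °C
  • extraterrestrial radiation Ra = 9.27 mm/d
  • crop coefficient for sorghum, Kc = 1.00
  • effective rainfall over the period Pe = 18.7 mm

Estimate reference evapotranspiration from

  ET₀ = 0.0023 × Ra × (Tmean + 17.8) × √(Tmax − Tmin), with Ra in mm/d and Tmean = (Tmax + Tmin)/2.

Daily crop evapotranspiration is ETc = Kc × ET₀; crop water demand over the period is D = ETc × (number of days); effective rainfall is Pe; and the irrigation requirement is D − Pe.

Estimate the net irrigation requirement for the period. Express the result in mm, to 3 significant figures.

11.4 mm

Tmean = (26.5 + 12.0)/2 = 19.25 °C
ET₀ = 0.0023 × 9.27 × (19.25 + 17.8) × √14.5 = 0.0023 × 9.27 × 37.05 × 3.8079 = 3.0080 mm/d
ETc = Kc × ET₀ = 1.00 × 3.0080 = 3.0080 mm/d
Crop demand D = ETc × 10 d = 3.0080 × 10 = 30.080 mm
D − Pe = 30.080 − 18.7 = 11.380 mm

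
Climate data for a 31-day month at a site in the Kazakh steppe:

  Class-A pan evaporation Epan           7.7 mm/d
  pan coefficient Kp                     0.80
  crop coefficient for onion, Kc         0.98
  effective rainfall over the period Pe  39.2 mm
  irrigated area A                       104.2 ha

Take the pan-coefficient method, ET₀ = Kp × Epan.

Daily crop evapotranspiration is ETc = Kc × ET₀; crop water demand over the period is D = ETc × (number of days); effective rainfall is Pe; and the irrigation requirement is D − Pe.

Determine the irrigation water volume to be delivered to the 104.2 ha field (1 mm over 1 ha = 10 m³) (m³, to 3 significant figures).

ET₀ = 0.80 × 7.7 = 6.1600 mm/d
ETc = Kc × ET₀ = 0.98 × 6.1600 = 6.0368 mm/d
Crop demand D = ETc × 31 d = 6.0368 × 31 = 187.141 mm
D − Pe = 187.141 − 39.2 = 147.941 mm
Volume = 147.941 mm × 104.2 ha × 10 = 154154.5 m³

154000 m³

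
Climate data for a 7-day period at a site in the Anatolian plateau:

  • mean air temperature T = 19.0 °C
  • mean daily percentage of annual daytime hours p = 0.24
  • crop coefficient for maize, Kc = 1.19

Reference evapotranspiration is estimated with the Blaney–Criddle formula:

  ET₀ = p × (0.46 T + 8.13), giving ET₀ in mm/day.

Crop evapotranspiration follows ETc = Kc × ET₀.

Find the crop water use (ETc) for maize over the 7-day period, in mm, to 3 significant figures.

33.7 mm

ET₀ = 0.24 × (0.46 × 19.0 + 8.13) = 0.24 × 16.870 = 4.0488 mm/d
ETc = Kc × ET₀ = 1.19 × 4.0488 = 4.8181 mm/d
Over 7 days: 4.8181 × 7 = 33.727 mm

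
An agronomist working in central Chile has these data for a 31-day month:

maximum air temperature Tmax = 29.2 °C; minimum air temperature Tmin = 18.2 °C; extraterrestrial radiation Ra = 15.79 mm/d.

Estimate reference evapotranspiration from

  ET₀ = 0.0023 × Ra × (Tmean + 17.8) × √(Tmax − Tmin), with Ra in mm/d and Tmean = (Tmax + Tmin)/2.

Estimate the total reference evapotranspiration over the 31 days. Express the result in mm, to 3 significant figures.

155 mm

Tmean = (29.2 + 18.2)/2 = 23.70 °C
ET₀ = 0.0023 × 15.79 × (23.70 + 17.8) × √11.0 = 0.0023 × 15.79 × 41.50 × 3.3166 = 4.9986 mm/d
Over 31 days: 4.9986 × 31 = 154.957 mm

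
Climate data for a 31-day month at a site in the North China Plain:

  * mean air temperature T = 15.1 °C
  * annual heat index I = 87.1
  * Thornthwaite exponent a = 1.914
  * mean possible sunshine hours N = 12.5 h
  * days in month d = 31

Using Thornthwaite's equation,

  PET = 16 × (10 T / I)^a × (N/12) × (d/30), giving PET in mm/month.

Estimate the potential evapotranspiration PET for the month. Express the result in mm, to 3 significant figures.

10T/I = 10 × 15.1 / 87.1 = 1.7336
(10T/I)^a = 1.7336^1.914 = 2.8665
Uncorrected PET = 16 × 2.8665 = 45.864 mm
Correction = (N/12)(d/30) = (12.5/12)(31/30) = 1.0764
PET = 45.864 × 1.0764 = 49.368 mm/month

49.4 mm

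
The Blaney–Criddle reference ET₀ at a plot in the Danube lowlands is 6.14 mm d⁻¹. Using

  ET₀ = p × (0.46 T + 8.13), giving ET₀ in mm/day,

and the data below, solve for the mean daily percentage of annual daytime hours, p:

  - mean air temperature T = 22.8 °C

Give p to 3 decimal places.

0.330

p = ET₀ / (0.46 T + 8.13) = 6.14 / (0.46 × 22.8 + 8.13) = 6.14 / 18.618 = 0.3298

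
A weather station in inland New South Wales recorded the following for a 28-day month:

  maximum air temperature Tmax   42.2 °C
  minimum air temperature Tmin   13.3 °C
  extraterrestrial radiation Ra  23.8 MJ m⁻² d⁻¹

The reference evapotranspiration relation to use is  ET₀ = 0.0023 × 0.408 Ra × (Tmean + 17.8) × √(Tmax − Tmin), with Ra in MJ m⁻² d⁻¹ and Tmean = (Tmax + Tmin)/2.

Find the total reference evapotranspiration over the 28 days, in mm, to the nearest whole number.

Tmean = (42.2 + 13.3)/2 = 27.75 °C
0.408 Ra = 0.408 × 23.8 = 9.7104 mm/d equivalent
ET₀ = 0.0023 × 9.7104 × (27.75 + 17.8) × √28.9 = 0.0023 × 9.7104 × 45.55 × 5.3759 = 5.4690 mm/d
Over 28 days: 5.4690 × 28 = 153.132 mm

153 mm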